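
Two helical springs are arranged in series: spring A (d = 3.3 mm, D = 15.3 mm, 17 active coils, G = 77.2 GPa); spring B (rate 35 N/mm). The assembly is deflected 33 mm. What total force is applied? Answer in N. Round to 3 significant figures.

k_A = Gd⁴/(8D³N_a) = (77.2×10³)(3.3⁴)/(8·15.3³·17) = 18.796 N/mm
Series: 1/k_eq = 1/18.796 + 1/35 = 0.081775; k_eq = 12.229 N/mm
F = k_eq·δ = 12.229·33 = 403.55 N

404 N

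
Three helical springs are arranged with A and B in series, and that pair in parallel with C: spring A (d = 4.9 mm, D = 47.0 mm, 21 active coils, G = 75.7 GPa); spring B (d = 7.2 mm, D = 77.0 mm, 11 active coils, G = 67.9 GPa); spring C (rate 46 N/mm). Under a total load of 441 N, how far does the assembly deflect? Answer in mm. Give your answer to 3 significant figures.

9.26 mm

k_A = Gd⁴/(8D³N_a) = (75.7×10³)(4.9⁴)/(8·47.0³·21) = 2.5019 N/mm
k_B = Gd⁴/(8D³N_a) = (67.9×10³)(7.2⁴)/(8·77.0³·11) = 4.542 N/mm
Springs A,B series: k_AB = 1/(1/2.5019+1/4.542) = 1.6133 N/mm; parallel with C: k_eq = 1.6133+46 = 47.613 N/mm
δ = F/k_eq = 441/47.613 = 9.2621 mm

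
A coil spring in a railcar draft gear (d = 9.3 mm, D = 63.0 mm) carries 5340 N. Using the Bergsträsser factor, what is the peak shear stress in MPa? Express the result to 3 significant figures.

1290 MPa

Spring index C = D/d = 63.0/9.3 = 6.7742
K_B = (4C+2)/(4C−3) = 29.097/24.097 = 1.2075
τ₀ = 8FD/(πd³) = 8·5340·63.0/(π·9.3³) = 2.69136e+06/2527 = 1065.1 MPa
τ_max = K·τ₀ = 1.2075 × 1065.1 = 1286.1 MPa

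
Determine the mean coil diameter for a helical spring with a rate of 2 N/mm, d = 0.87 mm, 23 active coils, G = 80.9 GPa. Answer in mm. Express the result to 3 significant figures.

D = (Gd⁴/(8N_a·k))^(1/3) = (80.9×10³·0.87⁴/(8·23·2))^(1/3)
  = (125.944)^(1/3) = 5.0126 mm

5.01 mm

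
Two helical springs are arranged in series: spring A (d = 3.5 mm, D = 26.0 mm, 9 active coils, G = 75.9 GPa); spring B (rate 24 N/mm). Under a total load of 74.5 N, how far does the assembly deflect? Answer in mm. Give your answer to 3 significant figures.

k_A = Gd⁴/(8D³N_a) = (75.9×10³)(3.5⁴)/(8·26.0³·9) = 9.0004 N/mm
Series: 1/k_eq = 1/9.0004 + 1/24 = 0.15277; k_eq = 6.5457 N/mm
δ = F/k_eq = 74.5/6.5457 = 11.382 mm

11.4 mm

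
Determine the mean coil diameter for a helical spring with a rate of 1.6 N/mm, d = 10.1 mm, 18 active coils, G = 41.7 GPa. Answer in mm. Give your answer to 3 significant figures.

D = (Gd⁴/(8N_a·k))^(1/3) = (41.7×10³·10.1⁴/(8·18·1.6))^(1/3)
  = (1.88338e+06)^(1/3) = 123.4941 mm

123 mm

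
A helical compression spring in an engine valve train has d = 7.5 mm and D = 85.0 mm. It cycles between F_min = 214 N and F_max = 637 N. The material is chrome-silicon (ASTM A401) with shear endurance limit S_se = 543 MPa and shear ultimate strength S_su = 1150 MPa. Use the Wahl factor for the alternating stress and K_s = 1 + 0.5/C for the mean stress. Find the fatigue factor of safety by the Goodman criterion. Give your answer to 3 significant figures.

C = D/d = 85.0/7.5 = 11.3333; K_W = (4C−1)/(4C−4)+0.615/C = 1.1268; K_s = 1+0.5/C = 1.0441
F_a = (F_max−F_min)/2 = 211.5 N; F_m = (F_max+F_min)/2 = 425.5 N
τ_a = K_W·8F_aD/(πd³) = 1.1268 × 108.51 = 122.28 MPa
τ_m = K_s·8F_mD/(πd³) = 1.0441 × 218.31 = 227.94 MPa
Goodman: 1/n_f = τ_a/S_se + τ_m/S_su = 122.28/543 + 227.94/1150 = 0.22519 + 0.19821 = 0.4234
n_f = 1/0.4234 = 2.362

2.36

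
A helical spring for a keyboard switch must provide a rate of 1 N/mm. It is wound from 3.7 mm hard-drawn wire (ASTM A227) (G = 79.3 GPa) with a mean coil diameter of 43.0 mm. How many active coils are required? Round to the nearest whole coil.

N_a = Gd⁴/(8D³k) = (79.3×10³ × 3.7⁴)/(8 × 43.0³ × 1)
    = 1.48621e+07 / 636056 = 23.37 → 23 coils

23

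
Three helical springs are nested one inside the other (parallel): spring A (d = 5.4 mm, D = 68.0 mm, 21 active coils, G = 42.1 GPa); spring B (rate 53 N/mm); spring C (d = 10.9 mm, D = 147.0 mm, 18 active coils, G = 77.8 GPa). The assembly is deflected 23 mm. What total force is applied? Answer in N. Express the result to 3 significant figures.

k_A = Gd⁴/(8D³N_a) = (42.1×10³)(5.4⁴)/(8·68.0³·21) = 0.67767 N/mm
k_C = Gd⁴/(8D³N_a) = (77.8×10³)(10.9⁴)/(8·147.0³·18) = 2.4009 N/mm
Parallel: k_eq = 0.67767 + 53 + 2.4009 = 56.079 N/mm
F = k_eq·δ = 56.079·23 = 1289.8 N

1290 N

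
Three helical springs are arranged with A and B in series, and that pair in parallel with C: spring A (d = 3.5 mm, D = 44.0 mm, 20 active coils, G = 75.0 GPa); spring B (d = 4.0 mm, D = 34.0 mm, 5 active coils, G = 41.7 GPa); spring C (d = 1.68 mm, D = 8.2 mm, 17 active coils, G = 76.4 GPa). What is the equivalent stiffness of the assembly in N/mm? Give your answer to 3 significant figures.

k_A = Gd⁴/(8D³N_a) = (75.0×10³)(3.5⁴)/(8·44.0³·20) = 0.82576 N/mm
k_B = Gd⁴/(8D³N_a) = (41.7×10³)(4.0⁴)/(8·34.0³·5) = 6.7901 N/mm
k_C = Gd⁴/(8D³N_a) = (76.4×10³)(1.68⁴)/(8·8.2³·17) = 8.1161 N/mm
Springs A,B series: k_AB = 1/(1/0.82576+1/6.7901) = 0.73623 N/mm; parallel with C: k_eq = 0.73623+8.1161 = 8.8524 N/mm

8.85 N/mm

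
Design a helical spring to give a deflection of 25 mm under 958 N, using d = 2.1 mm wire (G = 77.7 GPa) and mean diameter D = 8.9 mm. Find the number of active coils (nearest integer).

Required rate k = F/δ = 958/25 = 38.32 N/mm
N_a = Gd⁴/(8D³k) = (77.7×10³ × 2.1⁴)/(8 × 8.9³ × 38.32)
    = 1.51112e+06 / 216115 = 6.992 → 7 coils

7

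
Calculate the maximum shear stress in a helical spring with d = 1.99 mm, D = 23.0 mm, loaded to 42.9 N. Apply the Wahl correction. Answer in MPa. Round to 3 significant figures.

358 MPa

Spring index C = D/d = 23.0/1.99 = 11.5578
K_W = (4C−1)/(4C−4) + 0.615/C = 45.231/42.231 + 0.0532 = 1.1242
τ₀ = 8FD/(πd³) = 8·42.9·23.0/(π·1.99³) = 7893.6/24.758 = 318.84 MPa
τ_max = K·τ₀ = 1.1242 × 318.84 = 358.45 MPa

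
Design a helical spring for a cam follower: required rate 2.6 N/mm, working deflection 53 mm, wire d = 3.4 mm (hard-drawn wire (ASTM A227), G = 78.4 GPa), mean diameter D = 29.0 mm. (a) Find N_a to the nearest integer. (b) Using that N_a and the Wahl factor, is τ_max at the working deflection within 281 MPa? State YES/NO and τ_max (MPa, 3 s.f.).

(a) 21 coils; (b) NO, τ_max = 298 MPa

N_a = Gd⁴/(8D³k) = (78.4×10³)(3.4⁴)/(8·29.0³·2.6) = 20.65 → N_a = 21
Actual rate k = Gd⁴/(8D³·21) = 2.557 N/mm
Working load F = kδ = 2.557·53 = 135.52 N
C = 29.0/3.4 = 8.5294; K_W = (4C−1)/(4C−4)+0.615/C = 1.1717
τ_max = K_W·8FD/(πd³) = 1.1717·254.63 = 298.35 MPa
τ_max > 281 MPa → exceeds allowable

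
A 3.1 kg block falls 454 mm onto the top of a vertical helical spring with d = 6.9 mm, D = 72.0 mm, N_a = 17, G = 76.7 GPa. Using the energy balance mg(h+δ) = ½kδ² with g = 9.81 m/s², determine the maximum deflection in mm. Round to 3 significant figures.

99.1 mm

k = Gd⁴/(8D³N_a) = (76.7×10³)(6.9⁴)/(8·72.0³·17) = 3.425 N/mm
W = mg = 3.1 × 9.81 = 30.411 N
½kδ² − Wδ − Wh = 0 → δ = (W + √(W² + 2kWh))/k
δ = (30.411 + √(924.83 + 94574))/3.425 = (30.411 + 309.03)/3.425 = 99.108 mm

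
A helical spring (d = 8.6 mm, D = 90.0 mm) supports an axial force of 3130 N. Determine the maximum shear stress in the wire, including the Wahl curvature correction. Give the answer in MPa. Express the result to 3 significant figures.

Spring index C = D/d = 90.0/8.6 = 10.4651
K_W = (4C−1)/(4C−4) + 0.615/C = 40.860/37.860 + 0.0588 = 1.1380
τ₀ = 8FD/(πd³) = 8·3130·90.0/(π·8.6³) = 2.2536e+06/1998.2 = 1127.8 MPa
τ_max = K·τ₀ = 1.1380 × 1127.8 = 1283.4 MPa

1280 MPa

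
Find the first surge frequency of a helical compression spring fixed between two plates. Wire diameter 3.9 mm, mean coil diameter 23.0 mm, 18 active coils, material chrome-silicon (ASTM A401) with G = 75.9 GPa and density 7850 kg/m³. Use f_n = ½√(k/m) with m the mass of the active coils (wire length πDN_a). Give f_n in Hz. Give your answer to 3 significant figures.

143 Hz

k = Gd⁴/(8D³N_a) = (75.9×10³)(3.9⁴)/(8·23.0³·18) = 10.022 N/mm = 10022 N/m
Wire length L = πDN_a = π·23.0·18 = 1300.6 mm
m = ρ·(πd²/4)·L = 7850 × 11.946×10⁻⁶ m² × 1.3006 m = 0.12197 kg
f_n = ½√(k/m) = 0.5·√(10022/0.12197) = 0.5·√(82170) = 143.33 Hz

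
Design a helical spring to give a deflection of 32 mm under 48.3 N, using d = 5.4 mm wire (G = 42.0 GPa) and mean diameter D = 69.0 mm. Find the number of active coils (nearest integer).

Required rate k = F/δ = 48.3/32 = 1.5094 N/mm
N_a = Gd⁴/(8D³k) = (42.0×10³ × 5.4⁴)/(8 × 69.0³ × 1.5094)
    = 3.57128e+07 / 3.96675e+06 = 9.003 → 9 coils

9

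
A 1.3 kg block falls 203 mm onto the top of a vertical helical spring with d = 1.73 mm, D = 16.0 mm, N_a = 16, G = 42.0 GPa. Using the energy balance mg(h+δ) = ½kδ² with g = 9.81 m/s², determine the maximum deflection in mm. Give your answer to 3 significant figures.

k = Gd⁴/(8D³N_a) = (42.0×10³)(1.73⁴)/(8·16.0³·16) = 0.71757 N/mm
W = mg = 1.3 × 9.81 = 12.753 N
½kδ² − Wδ − Wh = 0 → δ = (W + √(W² + 2kWh))/k
δ = (12.753 + √(162.64 + 3715.37))/0.71757 = (12.753 + 62.274)/0.71757 = 104.56 mm

105 mm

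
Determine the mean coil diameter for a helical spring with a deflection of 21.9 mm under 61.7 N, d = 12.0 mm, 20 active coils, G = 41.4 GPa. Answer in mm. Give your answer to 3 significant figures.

Required rate k = F/δ = 61.7/21.9 = 2.8174 N/mm
D = (Gd⁴/(8N_a·k))^(1/3) = (41.4×10³·12.0⁴/(8·20·2.8174))^(1/3)
  = (1.90443e+06)^(1/3) = 123.9523 mm

124 mm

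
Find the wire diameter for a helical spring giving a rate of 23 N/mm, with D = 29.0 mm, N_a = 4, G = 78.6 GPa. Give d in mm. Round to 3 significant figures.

d = (8D³N_a·k / G)^(1/4) = (8·29.0³·4·23 / (78.6×10³))^0.25
  = (228.38)^0.25 = 3.8874 mm

3.89 mm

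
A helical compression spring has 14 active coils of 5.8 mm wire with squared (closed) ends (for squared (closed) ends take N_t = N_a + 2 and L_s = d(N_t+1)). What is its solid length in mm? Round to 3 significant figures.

98.6 mm

squared (closed) ends: N_t = N_a + 2 = 14 + 2 = 16
L_s = d·(N_t+1) = 5.8 × 17 = 98.6 mm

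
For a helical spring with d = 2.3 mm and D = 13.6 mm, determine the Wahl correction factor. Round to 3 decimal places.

1.257

C = D/d = 13.6/2.3 = 5.9130
K_W = (4C−1)/(4C−4) + 0.615/C = 22.652/19.652 + 0.1040 = 1.2567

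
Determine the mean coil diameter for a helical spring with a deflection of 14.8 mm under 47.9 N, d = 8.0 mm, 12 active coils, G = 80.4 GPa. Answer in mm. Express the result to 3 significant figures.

102 mm

Required rate k = F/δ = 47.9/14.8 = 3.2365 N/mm
D = (Gd⁴/(8N_a·k))^(1/3) = (80.4×10³·8.0⁴/(8·12·3.2365))^(1/3)
  = (1.05991e+06)^(1/3) = 101.9586 mm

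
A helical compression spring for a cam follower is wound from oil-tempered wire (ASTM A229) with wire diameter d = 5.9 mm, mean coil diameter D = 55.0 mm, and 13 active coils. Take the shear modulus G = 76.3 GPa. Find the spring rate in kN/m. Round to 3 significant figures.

5.34 kN/m

k = Gd⁴/(8D³N_a) = (76.3×10³ × 5.9⁴) / (8 × 55.0³ × 13)
  = 9.24555e+07 / 1.7303e+07 = 5.3433 N/mm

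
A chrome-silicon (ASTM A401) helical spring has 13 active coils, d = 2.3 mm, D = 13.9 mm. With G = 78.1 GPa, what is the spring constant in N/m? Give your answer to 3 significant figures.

7830 N/m

k = Gd⁴/(8D³N_a) = (78.1×10³ × 2.3⁴) / (8 × 13.9³ × 13)
  = 2.18556e+06 / 279304 = 7.825 N/mm = 7825 N/m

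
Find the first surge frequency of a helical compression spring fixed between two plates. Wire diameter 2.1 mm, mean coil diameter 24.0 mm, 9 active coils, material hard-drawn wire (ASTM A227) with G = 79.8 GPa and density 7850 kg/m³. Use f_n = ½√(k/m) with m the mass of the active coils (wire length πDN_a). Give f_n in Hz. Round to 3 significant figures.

k = Gd⁴/(8D³N_a) = (79.8×10³)(2.1⁴)/(8·24.0³·9) = 1.5592 N/mm = 1559.2 N/m
Wire length L = πDN_a = π·24.0·9 = 678.58 mm
m = ρ·(πd²/4)·L = 7850 × 3.4636×10⁻⁶ m² × 0.67858 m = 0.01845 kg
f_n = ½√(k/m) = 0.5·√(1559.2/0.01845) = 0.5·√(84511) = 145.35 Hz

145 Hz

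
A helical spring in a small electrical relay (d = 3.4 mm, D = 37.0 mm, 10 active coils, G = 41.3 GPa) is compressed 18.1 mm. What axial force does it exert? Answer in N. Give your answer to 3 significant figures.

24.7 N

k = Gd⁴/(8D³N_a) = (41.3×10³)(3.4⁴)/(8·37.0³·10) = 1.362 N/mm
F = k·δ = 1.362 × 18.1 = 24.652 N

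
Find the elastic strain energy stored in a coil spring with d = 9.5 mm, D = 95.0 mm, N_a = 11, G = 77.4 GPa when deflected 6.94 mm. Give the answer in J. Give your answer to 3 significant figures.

k = Gd⁴/(8D³N_a) = (77.4×10³)(9.5⁴)/(8·95.0³·11) = 8.3557 N/mm
U = ½kδ² = 0.5 × 8.3557 × 6.94² = 201.22 N·mm = 0.20122 J

0.201 J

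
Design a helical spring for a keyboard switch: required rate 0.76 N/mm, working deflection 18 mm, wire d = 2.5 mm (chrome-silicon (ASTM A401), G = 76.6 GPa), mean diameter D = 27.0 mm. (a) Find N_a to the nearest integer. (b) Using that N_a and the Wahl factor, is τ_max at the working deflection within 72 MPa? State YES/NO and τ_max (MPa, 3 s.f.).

N_a = Gd⁴/(8D³k) = (76.6×10³)(2.5⁴)/(8·27.0³·0.76) = 25 → N_a = 25
Actual rate k = Gd⁴/(8D³·25) = 0.76009 N/mm
Working load F = kδ = 0.76009·18 = 13.682 N
C = 27.0/2.5 = 10.8000; K_W = (4C−1)/(4C−4)+0.615/C = 1.1335
τ_max = K_W·8FD/(πd³) = 1.1335·60.204 = 68.24 MPa
τ_max ≤ 72 MPa → acceptable

(a) 25 coils; (b) YES, τ_max = 68.2 MPa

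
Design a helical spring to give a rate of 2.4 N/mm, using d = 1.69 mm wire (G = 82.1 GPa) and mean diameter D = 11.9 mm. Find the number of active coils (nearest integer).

21

N_a = Gd⁴/(8D³k) = (82.1×10³ × 1.69⁴)/(8 × 11.9³ × 2.4)
    = 669715 / 32355.1 = 20.7 → 21 coils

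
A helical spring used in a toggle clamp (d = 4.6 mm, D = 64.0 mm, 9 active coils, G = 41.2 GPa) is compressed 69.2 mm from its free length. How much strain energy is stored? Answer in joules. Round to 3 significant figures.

2.34 J

k = Gd⁴/(8D³N_a) = (41.2×10³)(4.6⁴)/(8·64.0³·9) = 0.97736 N/mm
U = ½kδ² = 0.5 × 0.97736 × 69.2² = 2340.1 N·mm = 2.3401 J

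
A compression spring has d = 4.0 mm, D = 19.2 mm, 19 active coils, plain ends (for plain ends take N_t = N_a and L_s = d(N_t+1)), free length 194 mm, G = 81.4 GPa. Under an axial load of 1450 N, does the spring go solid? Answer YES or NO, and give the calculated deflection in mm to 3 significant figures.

k = Gd⁴/(8D³N_a) = (81.4×10³)(4.0⁴)/(8·19.2³·19) = 19.369 N/mm
N_t = 19; L_s = 4.0·20 = 80 mm; δ_solid = L₀ − L_s = 194 − 80 = 114 mm
δ = F/k = 1450/19.369 = 74.86 mm
δ < δ_solid → spring does not go solid

NO, δ = 74.9 mm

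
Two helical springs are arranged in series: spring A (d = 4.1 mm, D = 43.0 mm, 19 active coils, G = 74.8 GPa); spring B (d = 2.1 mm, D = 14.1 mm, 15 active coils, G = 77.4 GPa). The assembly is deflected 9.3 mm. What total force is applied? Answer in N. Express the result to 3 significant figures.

11.7 N

k_A = Gd⁴/(8D³N_a) = (74.8×10³)(4.1⁴)/(8·43.0³·19) = 1.749 N/mm
k_B = Gd⁴/(8D³N_a) = (77.4×10³)(2.1⁴)/(8·14.1³·15) = 4.4749 N/mm
Series: 1/k_eq = 1/1.749 + 1/4.4749 = 0.79523; k_eq = 1.2575 N/mm
F = k_eq·δ = 1.2575·9.3 = 11.695 N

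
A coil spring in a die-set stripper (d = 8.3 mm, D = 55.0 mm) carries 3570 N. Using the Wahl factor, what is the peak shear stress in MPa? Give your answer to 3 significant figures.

1070 MPa

Spring index C = D/d = 55.0/8.3 = 6.6265
K_W = (4C−1)/(4C−4) + 0.615/C = 25.506/22.506 + 0.0928 = 1.2261
τ₀ = 8FD/(πd³) = 8·3570·55.0/(π·8.3³) = 1.5708e+06/1796.3 = 874.45 MPa
τ_max = K·τ₀ = 1.2261 × 874.45 = 1072.2 MPa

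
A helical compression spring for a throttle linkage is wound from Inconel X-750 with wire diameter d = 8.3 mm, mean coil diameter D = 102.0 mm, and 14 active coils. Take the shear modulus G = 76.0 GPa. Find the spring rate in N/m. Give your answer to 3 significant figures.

3030 N/m

k = Gd⁴/(8D³N_a) = (76.0×10³ × 8.3⁴) / (8 × 102.0³ × 14)
  = 3.60683e+08 / 1.18855e+08 = 3.0346 N/mm = 3034.6 N/m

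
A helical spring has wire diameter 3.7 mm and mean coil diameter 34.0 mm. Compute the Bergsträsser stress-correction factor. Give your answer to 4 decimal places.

1.1481

C = D/d = 34.0/3.7 = 9.1892
K_B = (4C+2)/(4C−3) = 38.757/33.757 = 1.1481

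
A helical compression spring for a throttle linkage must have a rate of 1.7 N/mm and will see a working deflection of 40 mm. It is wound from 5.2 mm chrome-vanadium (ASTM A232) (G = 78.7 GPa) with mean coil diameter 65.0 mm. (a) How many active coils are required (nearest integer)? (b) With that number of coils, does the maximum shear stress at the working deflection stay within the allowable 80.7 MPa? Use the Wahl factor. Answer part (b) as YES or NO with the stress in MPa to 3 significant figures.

(a) 15 coils; (b) NO, τ_max = 91.6 MPa

N_a = Gd⁴/(8D³k) = (78.7×10³)(5.2⁴)/(8·65.0³·1.7) = 15.41 → N_a = 15
Actual rate k = Gd⁴/(8D³·15) = 1.7461 N/mm
Working load F = kδ = 1.7461·40 = 69.844 N
C = 65.0/5.2 = 12.5000; K_W = (4C−1)/(4C−4)+0.615/C = 1.1144
τ_max = K_W·8FD/(πd³) = 1.1144·82.219 = 91.626 MPa
τ_max > 80.7 MPa → exceeds allowable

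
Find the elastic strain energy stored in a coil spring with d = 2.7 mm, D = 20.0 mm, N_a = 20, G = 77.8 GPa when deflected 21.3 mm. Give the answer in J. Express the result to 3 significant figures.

0.733 J

k = Gd⁴/(8D³N_a) = (77.8×10³)(2.7⁴)/(8·20.0³·20) = 3.2302 N/mm
U = ½kδ² = 0.5 × 3.2302 × 21.3² = 732.75 N·mm = 0.73275 J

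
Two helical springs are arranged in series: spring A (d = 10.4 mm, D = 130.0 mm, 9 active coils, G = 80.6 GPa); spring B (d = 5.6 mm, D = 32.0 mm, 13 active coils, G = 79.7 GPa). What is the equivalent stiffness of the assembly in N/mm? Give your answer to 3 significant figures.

4.73 N/mm

k_A = Gd⁴/(8D³N_a) = (80.6×10³)(10.4⁴)/(8·130.0³·9) = 5.9608 N/mm
k_B = Gd⁴/(8D³N_a) = (79.7×10³)(5.6⁴)/(8·32.0³·13) = 23 N/mm
Series: 1/k_eq = 1/5.9608 + 1/23 = 0.21124; k_eq = 4.7339 N/mm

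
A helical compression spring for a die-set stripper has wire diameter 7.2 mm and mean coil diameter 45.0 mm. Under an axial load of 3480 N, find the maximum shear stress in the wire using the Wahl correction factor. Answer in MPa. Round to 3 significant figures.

Spring index C = D/d = 45.0/7.2 = 6.2500
K_W = (4C−1)/(4C−4) + 0.615/C = 24.000/21.000 + 0.0984 = 1.2413
τ₀ = 8FD/(πd³) = 8·3480·45.0/(π·7.2³) = 1.2528e+06/1172.6 = 1068.4 MPa
τ_max = K·τ₀ = 1.2413 × 1068.4 = 1326.2 MPa

1330 MPa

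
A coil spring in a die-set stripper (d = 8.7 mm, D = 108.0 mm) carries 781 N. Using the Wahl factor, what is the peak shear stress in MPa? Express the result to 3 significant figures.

Spring index C = D/d = 108.0/8.7 = 12.4138
K_W = (4C−1)/(4C−4) + 0.615/C = 48.655/45.655 + 0.0495 = 1.1153
τ₀ = 8FD/(πd³) = 8·781·108.0/(π·8.7³) = 674784/2068.7 = 326.18 MPa
τ_max = K·τ₀ = 1.1153 × 326.18 = 363.77 MPa

364 MPa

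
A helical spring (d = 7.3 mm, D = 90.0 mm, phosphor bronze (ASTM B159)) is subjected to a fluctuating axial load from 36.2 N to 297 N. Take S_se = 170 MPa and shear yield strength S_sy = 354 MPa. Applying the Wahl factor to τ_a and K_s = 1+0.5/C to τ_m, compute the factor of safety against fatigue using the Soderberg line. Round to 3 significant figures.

C = D/d = 90.0/7.3 = 12.3288; K_W = (4C−1)/(4C−4)+0.615/C = 1.1161; K_s = 1+0.5/C = 1.0406
F_a = (F_max−F_min)/2 = 130.4 N; F_m = (F_max+F_min)/2 = 166.6 N
τ_a = K_W·8F_aD/(πd³) = 1.1161 × 76.823 = 85.741 MPa
τ_m = K_s·8F_mD/(πd³) = 1.0406 × 98.15 = 102.13 MPa
Soderberg: 1/n_f = τ_a/S_se + τ_m/S_sy = 85.741/170 + 102.13/354 = 0.50436 + 0.28850 = 0.79286
n_f = 1/0.79286 = 1.261

1.26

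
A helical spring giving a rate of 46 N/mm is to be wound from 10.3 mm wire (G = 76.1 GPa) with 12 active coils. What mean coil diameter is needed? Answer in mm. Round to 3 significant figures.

D = (Gd⁴/(8N_a·k))^(1/3) = (76.1×10³·10.3⁴/(8·12·46))^(1/3)
  = (193957)^(1/3) = 57.8853 mm

57.9 mm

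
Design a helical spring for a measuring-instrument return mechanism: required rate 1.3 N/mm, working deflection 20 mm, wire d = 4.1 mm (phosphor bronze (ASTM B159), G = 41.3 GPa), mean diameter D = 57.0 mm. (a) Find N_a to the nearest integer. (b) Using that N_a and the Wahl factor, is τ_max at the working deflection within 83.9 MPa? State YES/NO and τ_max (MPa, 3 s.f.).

(a) 6 coils; (b) YES, τ_max = 61.0 MPa

N_a = Gd⁴/(8D³k) = (41.3×10³)(4.1⁴)/(8·57.0³·1.3) = 6.059 → N_a = 6
Actual rate k = Gd⁴/(8D³·6) = 1.3129 N/mm
Working load F = kδ = 1.3129·20 = 26.257 N
C = 57.0/4.1 = 13.9024; K_W = (4C−1)/(4C−4)+0.615/C = 1.1024
τ_max = K_W·8FD/(πd³) = 1.1024·55.298 = 60.959 MPa
τ_max ≤ 83.9 MPa → acceptable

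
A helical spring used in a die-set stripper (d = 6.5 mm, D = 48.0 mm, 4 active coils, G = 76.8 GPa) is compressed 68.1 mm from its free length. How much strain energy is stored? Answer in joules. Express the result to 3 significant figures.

89.8 J

k = Gd⁴/(8D³N_a) = (76.8×10³)(6.5⁴)/(8·48.0³·4) = 38.738 N/mm
U = ½kδ² = 0.5 × 38.738 × 68.1² = 89827 N·mm = 89.827 J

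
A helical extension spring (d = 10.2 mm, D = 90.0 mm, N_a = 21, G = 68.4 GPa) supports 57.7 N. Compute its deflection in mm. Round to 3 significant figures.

k = Gd⁴/(8D³N_a) = (68.4×10³)(10.2⁴)/(8·90.0³·21) = 6.0453 N/mm
δ = F/k = 57.7 / 6.0453 = 9.5446 mm

9.54 mm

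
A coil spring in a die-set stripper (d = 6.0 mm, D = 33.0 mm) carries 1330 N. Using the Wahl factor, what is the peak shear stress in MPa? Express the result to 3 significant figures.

Spring index C = D/d = 33.0/6.0 = 5.5000
K_W = (4C−1)/(4C−4) + 0.615/C = 21.000/18.000 + 0.1118 = 1.2785
τ₀ = 8FD/(πd³) = 8·1330·33.0/(π·6.0³) = 351120/678.58 = 517.43 MPa
τ_max = K·τ₀ = 1.2785 × 517.43 = 661.53 MPa

662 MPa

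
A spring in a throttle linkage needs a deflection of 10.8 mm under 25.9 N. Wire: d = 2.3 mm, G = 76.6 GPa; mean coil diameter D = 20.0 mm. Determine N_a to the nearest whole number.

14

Required rate k = F/δ = 25.9/10.8 = 2.3981 N/mm
N_a = Gd⁴/(8D³k) = (76.6×10³ × 2.3⁴)/(8 × 20.0³ × 2.3981)
    = 2.14358e+06 / 153481 = 13.97 → 14 coils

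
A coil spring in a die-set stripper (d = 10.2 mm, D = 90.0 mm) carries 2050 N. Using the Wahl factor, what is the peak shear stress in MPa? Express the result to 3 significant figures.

516 MPa

Spring index C = D/d = 90.0/10.2 = 8.8235
K_W = (4C−1)/(4C−4) + 0.615/C = 34.294/31.294 + 0.0697 = 1.1656
τ₀ = 8FD/(πd³) = 8·2050·90.0/(π·10.2³) = 1.476e+06/3333.9 = 442.73 MPa
τ_max = K·τ₀ = 1.1656 × 442.73 = 516.03 MPa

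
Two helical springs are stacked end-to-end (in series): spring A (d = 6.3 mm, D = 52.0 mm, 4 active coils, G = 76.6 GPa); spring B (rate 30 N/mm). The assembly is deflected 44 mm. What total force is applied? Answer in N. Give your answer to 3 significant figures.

623 N

k_A = Gd⁴/(8D³N_a) = (76.6×10³)(6.3⁴)/(8·52.0³·4) = 26.818 N/mm
Series: 1/k_eq = 1/26.818 + 1/30 = 0.070621; k_eq = 14.16 N/mm
F = k_eq·δ = 14.16·44 = 623.04 N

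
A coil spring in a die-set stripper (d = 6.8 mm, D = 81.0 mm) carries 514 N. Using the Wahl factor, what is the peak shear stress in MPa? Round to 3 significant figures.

378 MPa

Spring index C = D/d = 81.0/6.8 = 11.9118
K_W = (4C−1)/(4C−4) + 0.615/C = 46.647/43.647 + 0.0516 = 1.1204
τ₀ = 8FD/(πd³) = 8·514·81.0/(π·6.8³) = 333072/987.82 = 337.18 MPa
τ_max = K·τ₀ = 1.1204 × 337.18 = 377.76 MPa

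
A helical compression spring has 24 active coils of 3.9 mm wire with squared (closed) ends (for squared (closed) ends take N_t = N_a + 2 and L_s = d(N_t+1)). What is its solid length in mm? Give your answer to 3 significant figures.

squared (closed) ends: N_t = N_a + 2 = 24 + 2 = 26
L_s = d·(N_t+1) = 3.9 × 27 = 105.3 mm

105 mm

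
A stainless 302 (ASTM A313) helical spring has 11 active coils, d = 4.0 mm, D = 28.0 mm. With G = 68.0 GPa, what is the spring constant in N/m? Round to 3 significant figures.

k = Gd⁴/(8D³N_a) = (68.0×10³ × 4.0⁴) / (8 × 28.0³ × 11)
  = 1.7408e+07 / 1.93178e+06 = 9.0114 N/mm = 9011.4 N/m

9010 N/m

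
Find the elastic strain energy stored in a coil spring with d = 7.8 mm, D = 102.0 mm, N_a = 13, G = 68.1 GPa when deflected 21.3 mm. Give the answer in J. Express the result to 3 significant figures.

k = Gd⁴/(8D³N_a) = (68.1×10³)(7.8⁴)/(8·102.0³·13) = 2.284 N/mm
U = ½kδ² = 0.5 × 2.284 × 21.3² = 518.11 N·mm = 0.51811 J

0.518 J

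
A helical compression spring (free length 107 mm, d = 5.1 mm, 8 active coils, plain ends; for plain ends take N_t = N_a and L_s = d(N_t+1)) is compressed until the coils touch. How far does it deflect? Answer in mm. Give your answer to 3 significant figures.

N_t = 8; L_s = 5.1·9 = 45.9 mm
δ_solid = L₀ − L_s = 107 − 45.9 = 61.1 mm

61.1 mm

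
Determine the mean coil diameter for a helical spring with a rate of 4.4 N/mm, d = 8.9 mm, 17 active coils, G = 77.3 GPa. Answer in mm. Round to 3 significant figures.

93.2 mm

D = (Gd⁴/(8N_a·k))^(1/3) = (77.3×10³·8.9⁴/(8·17·4.4))^(1/3)
  = (810491)^(1/3) = 93.2358 mm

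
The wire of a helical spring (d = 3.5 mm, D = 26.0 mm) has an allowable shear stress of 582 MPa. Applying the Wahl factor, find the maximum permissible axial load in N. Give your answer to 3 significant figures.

314 N

C = D/d = 26.0/3.5 = 7.4286
K_W = (4C−1)/(4C−4) + 0.615/C = 28.714/25.714 + 0.0828 = 1.1995
τ_max = K·8FD/(πd³) → F_max = τ_allow·πd³/(8DK)
F_max = 582·π·3.5³/(8·26.0·1.1995) = 78393/249.49 = 314.22 N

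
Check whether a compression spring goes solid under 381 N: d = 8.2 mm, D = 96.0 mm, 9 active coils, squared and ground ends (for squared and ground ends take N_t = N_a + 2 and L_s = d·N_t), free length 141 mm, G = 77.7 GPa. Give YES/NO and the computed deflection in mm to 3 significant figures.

k = Gd⁴/(8D³N_a) = (77.7×10³)(8.2⁴)/(8·96.0³·9) = 5.5148 N/mm
N_t = 11; L_s = 8.2·11 = 90.2 mm; δ_solid = L₀ − L_s = 141 − 90.2 = 50.8 mm
δ = F/k = 381/5.5148 = 69.087 mm
δ ≥ δ_solid → spring goes solid

YES, δ = 69.1 mm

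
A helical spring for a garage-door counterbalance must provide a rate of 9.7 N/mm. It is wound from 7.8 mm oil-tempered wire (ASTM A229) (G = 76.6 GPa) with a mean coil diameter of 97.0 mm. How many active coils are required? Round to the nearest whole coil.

N_a = Gd⁴/(8D³k) = (76.6×10³ × 7.8⁴)/(8 × 97.0³ × 9.7)
    = 2.83535e+08 / 7.08234e+07 = 4.003 → 4 coils

4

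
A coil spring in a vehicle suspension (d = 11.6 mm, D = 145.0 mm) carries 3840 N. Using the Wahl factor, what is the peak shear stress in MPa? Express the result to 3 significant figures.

1010 MPa

Spring index C = D/d = 145.0/11.6 = 12.5000
K_W = (4C−1)/(4C−4) + 0.615/C = 49.000/46.000 + 0.0492 = 1.1144
τ₀ = 8FD/(πd³) = 8·3840·145.0/(π·11.6³) = 4.4544e+06/4903.7 = 908.38 MPa
τ_max = K·τ₀ = 1.1144 × 908.38 = 1012.3 MPa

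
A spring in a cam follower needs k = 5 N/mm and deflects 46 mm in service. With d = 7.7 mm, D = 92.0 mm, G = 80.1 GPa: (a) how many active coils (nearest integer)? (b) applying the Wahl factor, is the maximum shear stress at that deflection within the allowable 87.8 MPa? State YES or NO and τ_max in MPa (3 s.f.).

N_a = Gd⁴/(8D³k) = (80.1×10³)(7.7⁴)/(8·92.0³·5) = 9.04 → N_a = 9
Actual rate k = Gd⁴/(8D³·9) = 5.0223 N/mm
Working load F = kδ = 5.0223·46 = 231.02 N
C = 92.0/7.7 = 11.9481; K_W = (4C−1)/(4C−4)+0.615/C = 1.1200
τ_max = K_W·8FD/(πd³) = 1.1200·118.55 = 132.78 MPa
τ_max > 87.8 MPa → exceeds allowable

(a) 9 coils; (b) NO, τ_max = 133 MPa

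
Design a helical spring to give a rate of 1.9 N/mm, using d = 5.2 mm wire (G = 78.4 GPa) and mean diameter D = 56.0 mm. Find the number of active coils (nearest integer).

21

N_a = Gd⁴/(8D³k) = (78.4×10³ × 5.2⁴)/(8 × 56.0³ × 1.9)
    = 5.73231e+07 / 2.66936e+06 = 21.47 → 21 coils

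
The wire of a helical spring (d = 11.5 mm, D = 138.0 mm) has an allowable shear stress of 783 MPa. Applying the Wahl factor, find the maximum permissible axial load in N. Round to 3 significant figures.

C = D/d = 138.0/11.5 = 12.0000
K_W = (4C−1)/(4C−4) + 0.615/C = 47.000/44.000 + 0.0512 = 1.1194
τ_max = K·8FD/(πd³) → F_max = τ_allow·πd³/(8DK)
F_max = 783·π·11.5³/(8·138.0·1.1194) = 3.7412e+06/1235.9 = 3027.2 N

3030 N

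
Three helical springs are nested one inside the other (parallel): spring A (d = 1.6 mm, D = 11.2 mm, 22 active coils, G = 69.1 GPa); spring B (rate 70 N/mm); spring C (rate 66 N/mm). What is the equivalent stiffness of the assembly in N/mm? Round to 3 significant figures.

138 N/mm

k_A = Gd⁴/(8D³N_a) = (69.1×10³)(1.6⁴)/(8·11.2³·22) = 1.8314 N/mm
Parallel: k_eq = 1.8314 + 70 + 66 = 137.83 N/mm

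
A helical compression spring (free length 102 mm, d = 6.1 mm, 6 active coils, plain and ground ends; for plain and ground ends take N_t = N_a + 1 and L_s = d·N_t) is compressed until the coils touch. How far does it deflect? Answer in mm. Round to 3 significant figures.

59.3 mm

N_t = 7; L_s = 6.1·7 = 42.7 mm
δ_solid = L₀ − L_s = 102 − 42.7 = 59.3 mm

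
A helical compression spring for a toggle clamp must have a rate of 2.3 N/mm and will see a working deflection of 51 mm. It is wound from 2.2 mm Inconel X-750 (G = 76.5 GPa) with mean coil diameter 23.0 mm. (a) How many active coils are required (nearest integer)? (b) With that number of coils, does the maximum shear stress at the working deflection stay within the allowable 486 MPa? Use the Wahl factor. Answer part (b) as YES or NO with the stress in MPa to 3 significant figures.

(a) 8 coils; (b) NO, τ_max = 735 MPa

N_a = Gd⁴/(8D³k) = (76.5×10³)(2.2⁴)/(8·23.0³·2.3) = 8.005 → N_a = 8
Actual rate k = Gd⁴/(8D³·8) = 2.3014 N/mm
Working load F = kδ = 2.3014·51 = 117.37 N
C = 23.0/2.2 = 10.4545; K_W = (4C−1)/(4C−4)+0.615/C = 1.1382
τ_max = K_W·8FD/(πd³) = 1.1382·645.59 = 734.78 MPa
τ_max > 486 MPa → exceeds allowable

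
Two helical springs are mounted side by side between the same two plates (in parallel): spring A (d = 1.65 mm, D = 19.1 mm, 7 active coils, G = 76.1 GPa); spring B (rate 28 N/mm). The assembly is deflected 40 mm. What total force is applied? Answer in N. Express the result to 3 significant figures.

1180 N

k_A = Gd⁴/(8D³N_a) = (76.1×10³)(1.65⁴)/(8·19.1³·7) = 1.4455 N/mm
Parallel: k_eq = 1.4455 + 28 = 29.446 N/mm
F = k_eq·δ = 29.446·40 = 1177.8 N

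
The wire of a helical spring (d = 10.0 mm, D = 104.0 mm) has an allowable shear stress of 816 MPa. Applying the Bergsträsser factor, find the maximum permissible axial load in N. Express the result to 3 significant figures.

2730 N

C = D/d = 104.0/10.0 = 10.4000
K_B = (4C+2)/(4C−3) = 43.600/38.600 = 1.1295
τ_max = K·8FD/(πd³) → F_max = τ_allow·πd³/(8DK)
F_max = 816·π·10.0³/(8·104.0·1.1295) = 2.5635e+06/939.77 = 2727.8 N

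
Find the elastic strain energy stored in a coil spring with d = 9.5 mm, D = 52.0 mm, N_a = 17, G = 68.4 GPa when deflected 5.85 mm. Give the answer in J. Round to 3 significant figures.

k = Gd⁴/(8D³N_a) = (68.4×10³)(9.5⁴)/(8·52.0³·17) = 29.134 N/mm
U = ½kδ² = 0.5 × 29.134 × 5.85² = 498.52 N·mm = 0.49852 J

0.499 J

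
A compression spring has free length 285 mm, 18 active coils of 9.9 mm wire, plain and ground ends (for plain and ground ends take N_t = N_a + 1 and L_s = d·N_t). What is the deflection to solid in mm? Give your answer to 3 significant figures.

N_t = 19; L_s = 9.9·19 = 188.1 mm
δ_solid = L₀ − L_s = 285 − 188.1 = 96.9 mm

96.9 mm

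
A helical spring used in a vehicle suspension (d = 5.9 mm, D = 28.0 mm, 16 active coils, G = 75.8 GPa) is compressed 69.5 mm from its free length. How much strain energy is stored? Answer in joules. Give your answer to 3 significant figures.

k = Gd⁴/(8D³N_a) = (75.8×10³)(5.9⁴)/(8·28.0³·16) = 32.688 N/mm
U = ½kδ² = 0.5 × 32.688 × 69.5² = 78946 N·mm = 78.946 J

78.9 J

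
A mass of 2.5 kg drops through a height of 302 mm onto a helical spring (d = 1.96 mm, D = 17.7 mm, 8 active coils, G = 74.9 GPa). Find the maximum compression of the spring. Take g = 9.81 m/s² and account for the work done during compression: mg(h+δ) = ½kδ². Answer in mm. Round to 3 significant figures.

77.3 mm

k = Gd⁴/(8D³N_a) = (74.9×10³)(1.96⁴)/(8·17.7³·8) = 3.1146 N/mm
W = mg = 2.5 × 9.81 = 24.525 N
½kδ² − Wδ − Wh = 0 → δ = (W + √(W² + 2kWh))/k
δ = (24.525 + √(601.48 + 46137.3))/3.1146 = (24.525 + 216.19)/3.1146 = 77.286 mm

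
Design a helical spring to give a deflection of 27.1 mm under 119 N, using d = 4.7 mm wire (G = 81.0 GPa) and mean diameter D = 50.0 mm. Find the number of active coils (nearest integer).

Required rate k = F/δ = 119/27.1 = 4.3911 N/mm
N_a = Gd⁴/(8D³k) = (81.0×10³ × 4.7⁴)/(8 × 50.0³ × 4.3911)
    = 3.95254e+07 / 4.39114e+06 = 9.001 → 9 coils

9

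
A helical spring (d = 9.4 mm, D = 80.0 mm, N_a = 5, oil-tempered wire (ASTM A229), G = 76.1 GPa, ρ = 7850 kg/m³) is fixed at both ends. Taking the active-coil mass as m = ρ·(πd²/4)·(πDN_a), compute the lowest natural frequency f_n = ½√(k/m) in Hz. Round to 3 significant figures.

k = Gd⁴/(8D³N_a) = (76.1×10³)(9.4⁴)/(8·80.0³·5) = 29.011 N/mm = 29011 N/m
Wire length L = πDN_a = π·80.0·5 = 1256.6 mm
m = ρ·(πd²/4)·L = 7850 × 69.398×10⁻⁶ m² × 1.2566 m = 0.68458 kg
f_n = ½√(k/m) = 0.5·√(29011/0.68458) = 0.5·√(42378) = 102.93 Hz

103 Hz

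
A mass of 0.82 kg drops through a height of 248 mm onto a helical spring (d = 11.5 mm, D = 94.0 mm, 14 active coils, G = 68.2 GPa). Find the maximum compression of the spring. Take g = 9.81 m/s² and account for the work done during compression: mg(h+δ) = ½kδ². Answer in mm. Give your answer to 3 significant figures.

k = Gd⁴/(8D³N_a) = (68.2×10³)(11.5⁴)/(8·94.0³·14) = 12.823 N/mm
W = mg = 0.82 × 9.81 = 8.0442 N
½kδ² − Wδ − Wh = 0 → δ = (W + √(W² + 2kWh))/k
δ = (8.0442 + √(64.709 + 51161))/12.823 = (8.0442 + 226.33)/12.823 = 18.278 mm

18.3 mm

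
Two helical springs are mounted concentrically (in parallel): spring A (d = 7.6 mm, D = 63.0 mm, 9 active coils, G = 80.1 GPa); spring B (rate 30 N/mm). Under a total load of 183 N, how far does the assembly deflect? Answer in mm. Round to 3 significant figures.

4.08 mm

k_A = Gd⁴/(8D³N_a) = (80.1×10³)(7.6⁴)/(8·63.0³·9) = 14.843 N/mm
Parallel: k_eq = 14.843 + 30 = 44.843 N/mm
δ = F/k_eq = 183/44.843 = 4.0809 mm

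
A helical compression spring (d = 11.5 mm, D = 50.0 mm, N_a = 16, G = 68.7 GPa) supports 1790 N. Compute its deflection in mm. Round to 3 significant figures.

23.8 mm

k = Gd⁴/(8D³N_a) = (68.7×10³)(11.5⁴)/(8·50.0³·16) = 75.098 N/mm
δ = F/k = 1790 / 75.098 = 23.836 mm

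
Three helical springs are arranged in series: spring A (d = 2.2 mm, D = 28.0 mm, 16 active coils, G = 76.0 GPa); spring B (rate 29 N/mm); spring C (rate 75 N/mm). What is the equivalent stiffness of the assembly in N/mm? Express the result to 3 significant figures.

k_A = Gd⁴/(8D³N_a) = (76.0×10³)(2.2⁴)/(8·28.0³·16) = 0.63361 N/mm
Series: 1/k_eq = 1/0.63361 + 1/29 + 1/75 = 1.6261; k_eq = 0.61498 N/mm

0.615 N/mm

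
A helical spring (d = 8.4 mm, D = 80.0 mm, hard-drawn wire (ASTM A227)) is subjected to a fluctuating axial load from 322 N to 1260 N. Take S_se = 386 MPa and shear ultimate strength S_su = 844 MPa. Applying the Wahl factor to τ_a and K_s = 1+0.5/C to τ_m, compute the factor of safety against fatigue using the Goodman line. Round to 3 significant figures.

1.22

C = D/d = 80.0/8.4 = 9.5238; K_W = (4C−1)/(4C−4)+0.615/C = 1.1526; K_s = 1+0.5/C = 1.0525
F_a = (F_max−F_min)/2 = 469 N; F_m = (F_max+F_min)/2 = 791 N
τ_a = K_W·8F_aD/(πd³) = 1.1526 × 161.2 = 185.79 MPa
τ_m = K_s·8F_mD/(πd³) = 1.0525 × 271.87 = 286.15 MPa
Goodman: 1/n_f = τ_a/S_se + τ_m/S_su = 185.79/386 + 286.15/844 = 0.48133 + 0.33904 = 0.82037
n_f = 1/0.82037 = 1.219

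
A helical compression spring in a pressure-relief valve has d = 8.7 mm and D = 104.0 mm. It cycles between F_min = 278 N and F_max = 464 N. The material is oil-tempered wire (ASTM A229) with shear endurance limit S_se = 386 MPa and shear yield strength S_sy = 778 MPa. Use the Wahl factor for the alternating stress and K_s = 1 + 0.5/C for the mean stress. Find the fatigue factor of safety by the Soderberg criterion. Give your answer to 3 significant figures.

3.24

C = D/d = 104.0/8.7 = 11.9540; K_W = (4C−1)/(4C−4)+0.615/C = 1.1199; K_s = 1+0.5/C = 1.0418
F_a = (F_max−F_min)/2 = 93 N; F_m = (F_max+F_min)/2 = 371 N
τ_a = K_W·8F_aD/(πd³) = 1.1199 × 37.402 = 41.887 MPa
τ_m = K_s·8F_mD/(πd³) = 1.0418 × 149.21 = 155.45 MPa
Soderberg: 1/n_f = τ_a/S_se + τ_m/S_sy = 41.887/386 + 155.45/778 = 0.10852 + 0.19980 = 0.30832
n_f = 1/0.30832 = 3.243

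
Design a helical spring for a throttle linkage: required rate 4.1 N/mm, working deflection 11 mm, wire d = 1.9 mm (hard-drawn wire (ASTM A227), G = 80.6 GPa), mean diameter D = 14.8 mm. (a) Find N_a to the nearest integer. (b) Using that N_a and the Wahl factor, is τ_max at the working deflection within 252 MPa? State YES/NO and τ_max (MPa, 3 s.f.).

(a) 10 coils; (b) NO, τ_max = 291 MPa

N_a = Gd⁴/(8D³k) = (80.6×10³)(1.9⁴)/(8·14.8³·4.1) = 9.878 → N_a = 10
Actual rate k = Gd⁴/(8D³·10) = 4.0502 N/mm
Working load F = kδ = 4.0502·11 = 44.552 N
C = 14.8/1.9 = 7.7895; K_W = (4C−1)/(4C−4)+0.615/C = 1.1894
τ_max = K_W·8FD/(πd³) = 1.1894·244.8 = 291.17 MPa
τ_max > 252 MPa → exceeds allowable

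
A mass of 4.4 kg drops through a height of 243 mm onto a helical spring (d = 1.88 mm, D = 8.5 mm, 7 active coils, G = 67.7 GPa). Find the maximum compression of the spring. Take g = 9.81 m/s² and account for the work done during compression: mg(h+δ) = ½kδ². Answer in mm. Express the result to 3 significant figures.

k = Gd⁴/(8D³N_a) = (67.7×10³)(1.88⁴)/(8·8.5³·7) = 24.591 N/mm
W = mg = 4.4 × 9.81 = 43.164 N
½kδ² − Wδ − Wh = 0 → δ = (W + √(W² + 2kWh))/k
δ = (43.164 + √(1863.1 + 515862))/24.591 = (43.164 + 719.53)/24.591 = 31.015 mm

31.0 mm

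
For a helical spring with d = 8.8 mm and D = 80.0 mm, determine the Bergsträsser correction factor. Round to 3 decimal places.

1.150

C = D/d = 80.0/8.8 = 9.0909
K_B = (4C+2)/(4C−3) = 38.364/33.364 = 1.1499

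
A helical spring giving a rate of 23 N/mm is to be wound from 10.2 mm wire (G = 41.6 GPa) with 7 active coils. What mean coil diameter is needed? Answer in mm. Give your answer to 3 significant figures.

D = (Gd⁴/(8N_a·k))^(1/3) = (41.6×10³·10.2⁴/(8·7·23))^(1/3)
  = (349605)^(1/3) = 70.4465 mm

70.4 mm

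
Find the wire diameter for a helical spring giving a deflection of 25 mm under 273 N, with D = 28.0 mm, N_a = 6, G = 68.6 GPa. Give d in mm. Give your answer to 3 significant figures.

Required rate k = F/δ = 273/25 = 10.92 N/mm
d = (8D³N_a·k / G)^(1/4) = (8·28.0³·6·10.92 / (68.6×10³))^0.25
  = (167.73)^0.25 = 3.5988 mm

3.60 mm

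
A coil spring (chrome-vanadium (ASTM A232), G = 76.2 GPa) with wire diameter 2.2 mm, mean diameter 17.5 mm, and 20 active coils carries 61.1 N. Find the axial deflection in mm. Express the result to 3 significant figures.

29.4 mm

k = Gd⁴/(8D³N_a) = (76.2×10³)(2.2⁴)/(8·17.5³·20) = 2.0817 N/mm
δ = F/k = 61.1 / 2.0817 = 29.351 mm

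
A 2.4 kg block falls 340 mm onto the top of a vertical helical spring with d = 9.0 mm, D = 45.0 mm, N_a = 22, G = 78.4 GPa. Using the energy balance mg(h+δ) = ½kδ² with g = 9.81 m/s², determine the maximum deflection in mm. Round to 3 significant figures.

k = Gd⁴/(8D³N_a) = (78.4×10³)(9.0⁴)/(8·45.0³·22) = 32.073 N/mm
W = mg = 2.4 × 9.81 = 23.544 N
½kδ² − Wδ − Wh = 0 → δ = (W + √(W² + 2kWh))/k
δ = (23.544 + √(554.32 + 513482))/32.073 = (23.544 + 716.96)/32.073 = 23.088 mm

23.1 mm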